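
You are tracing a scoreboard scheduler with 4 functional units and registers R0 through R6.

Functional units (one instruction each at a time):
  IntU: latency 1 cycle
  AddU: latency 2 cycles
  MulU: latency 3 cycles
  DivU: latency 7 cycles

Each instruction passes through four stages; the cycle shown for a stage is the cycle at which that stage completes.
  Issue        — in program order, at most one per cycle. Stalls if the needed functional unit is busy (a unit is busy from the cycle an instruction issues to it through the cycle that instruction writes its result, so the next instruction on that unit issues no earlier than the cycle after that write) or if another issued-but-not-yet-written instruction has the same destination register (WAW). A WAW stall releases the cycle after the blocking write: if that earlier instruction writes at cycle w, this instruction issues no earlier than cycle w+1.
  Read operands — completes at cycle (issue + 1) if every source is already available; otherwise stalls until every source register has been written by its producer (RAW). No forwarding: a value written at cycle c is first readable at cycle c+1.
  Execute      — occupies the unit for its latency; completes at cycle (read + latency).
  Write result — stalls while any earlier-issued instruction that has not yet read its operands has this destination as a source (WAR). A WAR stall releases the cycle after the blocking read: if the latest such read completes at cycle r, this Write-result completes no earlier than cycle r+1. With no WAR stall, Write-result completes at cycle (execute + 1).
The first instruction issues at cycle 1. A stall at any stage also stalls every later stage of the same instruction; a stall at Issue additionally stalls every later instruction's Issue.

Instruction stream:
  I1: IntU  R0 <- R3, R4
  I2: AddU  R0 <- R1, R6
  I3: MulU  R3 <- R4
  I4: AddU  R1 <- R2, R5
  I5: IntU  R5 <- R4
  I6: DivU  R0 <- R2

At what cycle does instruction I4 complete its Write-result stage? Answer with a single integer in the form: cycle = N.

cycle = 14

1) issue 1, read 2, done 3, write 4
2) issue 5, read 6, done 8, write 9  <WAW R0: wait I1 write@4>
3) issue 6, read 7, done 10, write 11
4) issue 10, read 11, done 13, write 14  <struct: AddU busy until I2 writes@9>
5) issue 11, read 12, done 13, write 14
6) issue 12, read 13, done 20, write 21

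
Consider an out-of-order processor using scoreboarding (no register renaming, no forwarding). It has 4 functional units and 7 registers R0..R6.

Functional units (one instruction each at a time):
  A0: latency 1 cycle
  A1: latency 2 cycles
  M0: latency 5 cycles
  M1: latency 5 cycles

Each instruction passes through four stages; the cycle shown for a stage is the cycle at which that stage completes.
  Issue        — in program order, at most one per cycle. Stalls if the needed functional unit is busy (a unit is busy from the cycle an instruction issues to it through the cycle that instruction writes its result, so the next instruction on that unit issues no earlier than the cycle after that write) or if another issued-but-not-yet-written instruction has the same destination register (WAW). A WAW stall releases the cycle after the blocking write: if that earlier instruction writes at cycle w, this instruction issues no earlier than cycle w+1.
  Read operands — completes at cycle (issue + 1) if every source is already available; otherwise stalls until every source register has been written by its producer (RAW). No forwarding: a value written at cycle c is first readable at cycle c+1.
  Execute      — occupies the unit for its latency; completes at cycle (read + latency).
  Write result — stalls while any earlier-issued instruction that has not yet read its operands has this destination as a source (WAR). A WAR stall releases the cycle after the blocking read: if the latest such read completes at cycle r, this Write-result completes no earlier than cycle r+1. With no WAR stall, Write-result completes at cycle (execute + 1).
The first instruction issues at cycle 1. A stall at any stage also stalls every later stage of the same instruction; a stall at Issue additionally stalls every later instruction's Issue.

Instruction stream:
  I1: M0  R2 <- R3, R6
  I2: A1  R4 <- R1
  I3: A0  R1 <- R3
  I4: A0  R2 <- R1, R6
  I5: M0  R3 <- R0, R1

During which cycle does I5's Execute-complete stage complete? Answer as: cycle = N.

cycle = 16

I1  is:1  ro:2  ex:7  wr:8
I2  is:2  ro:3  ex:5  wr:6
I3  is:3  ro:4  ex:5  wr:6
I4  is:9  ro:10  ex:11  wr:12  — WAW R2: wait I1 write@8
I5  is:10  ro:11  ex:16  wr:17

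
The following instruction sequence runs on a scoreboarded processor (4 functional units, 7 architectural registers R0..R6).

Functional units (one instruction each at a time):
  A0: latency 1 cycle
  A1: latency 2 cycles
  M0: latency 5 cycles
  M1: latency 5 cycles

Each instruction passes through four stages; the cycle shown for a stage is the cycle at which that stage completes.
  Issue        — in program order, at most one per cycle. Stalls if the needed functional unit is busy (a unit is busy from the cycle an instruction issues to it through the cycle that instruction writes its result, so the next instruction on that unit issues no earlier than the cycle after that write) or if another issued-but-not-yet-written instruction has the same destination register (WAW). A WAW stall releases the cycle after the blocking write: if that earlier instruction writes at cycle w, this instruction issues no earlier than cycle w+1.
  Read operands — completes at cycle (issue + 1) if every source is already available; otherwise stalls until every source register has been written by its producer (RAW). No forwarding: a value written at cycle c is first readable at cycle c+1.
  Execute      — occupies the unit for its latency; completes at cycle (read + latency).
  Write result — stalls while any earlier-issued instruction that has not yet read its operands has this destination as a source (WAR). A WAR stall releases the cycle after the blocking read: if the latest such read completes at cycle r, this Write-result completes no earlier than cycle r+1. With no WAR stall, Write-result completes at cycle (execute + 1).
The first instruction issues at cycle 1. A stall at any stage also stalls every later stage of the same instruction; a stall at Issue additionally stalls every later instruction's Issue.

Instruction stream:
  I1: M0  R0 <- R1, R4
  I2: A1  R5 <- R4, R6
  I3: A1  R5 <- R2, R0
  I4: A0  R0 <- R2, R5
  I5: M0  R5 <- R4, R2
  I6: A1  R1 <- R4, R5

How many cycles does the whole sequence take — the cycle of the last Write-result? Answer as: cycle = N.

I1  is:1  ro:2  ex:7  wr:8
I2  is:2  ro:3  ex:5  wr:6
I3  is:7  ro:9  ex:11  wr:12  — struct: A1 busy until I2 writes@6, RAW R0: wait I1 write@8
I4  is:9  ro:13  ex:14  wr:15  — WAW R0: wait I1 write@8, RAW R5: wait I3 write@12
I5  is:13  ro:14  ex:19  wr:20  — WAW R5: wait I3 write@12
I6  is:14  ro:21  ex:23  wr:24  — RAW R5: wait I5 write@20

cycle = 24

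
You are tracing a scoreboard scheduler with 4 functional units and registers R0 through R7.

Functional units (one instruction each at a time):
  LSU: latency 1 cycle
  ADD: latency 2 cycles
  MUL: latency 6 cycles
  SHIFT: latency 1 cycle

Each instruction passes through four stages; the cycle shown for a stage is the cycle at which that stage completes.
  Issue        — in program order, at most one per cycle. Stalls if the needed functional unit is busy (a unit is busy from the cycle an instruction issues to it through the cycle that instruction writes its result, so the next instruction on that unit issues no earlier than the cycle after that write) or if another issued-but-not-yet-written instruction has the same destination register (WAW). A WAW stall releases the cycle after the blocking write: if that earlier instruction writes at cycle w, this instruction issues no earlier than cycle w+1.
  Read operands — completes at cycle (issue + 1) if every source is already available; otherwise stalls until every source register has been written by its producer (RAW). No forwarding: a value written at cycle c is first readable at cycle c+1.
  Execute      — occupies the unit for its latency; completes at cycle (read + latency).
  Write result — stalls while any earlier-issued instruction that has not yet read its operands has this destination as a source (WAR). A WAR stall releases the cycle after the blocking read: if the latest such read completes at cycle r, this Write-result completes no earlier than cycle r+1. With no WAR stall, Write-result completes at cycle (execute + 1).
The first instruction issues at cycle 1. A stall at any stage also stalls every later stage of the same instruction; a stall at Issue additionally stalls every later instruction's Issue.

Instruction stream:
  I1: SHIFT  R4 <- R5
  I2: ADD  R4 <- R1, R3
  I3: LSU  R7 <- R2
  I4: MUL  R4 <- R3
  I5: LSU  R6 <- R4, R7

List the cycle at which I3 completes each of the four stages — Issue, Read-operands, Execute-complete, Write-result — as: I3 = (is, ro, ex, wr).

I3 = (6, 7, 8, 9)

I1 -> (1, 2, 3, 4)
I2 -> (5, 6, 8, 9)  // WAW R4: wait I1 write@4
I3 -> (6, 7, 8, 9)
I4 -> (10, 11, 17, 18)  // WAW R4: wait I2 write@9
I5 -> (11, 19, 20, 21)  // RAW R4: wait I4 write@18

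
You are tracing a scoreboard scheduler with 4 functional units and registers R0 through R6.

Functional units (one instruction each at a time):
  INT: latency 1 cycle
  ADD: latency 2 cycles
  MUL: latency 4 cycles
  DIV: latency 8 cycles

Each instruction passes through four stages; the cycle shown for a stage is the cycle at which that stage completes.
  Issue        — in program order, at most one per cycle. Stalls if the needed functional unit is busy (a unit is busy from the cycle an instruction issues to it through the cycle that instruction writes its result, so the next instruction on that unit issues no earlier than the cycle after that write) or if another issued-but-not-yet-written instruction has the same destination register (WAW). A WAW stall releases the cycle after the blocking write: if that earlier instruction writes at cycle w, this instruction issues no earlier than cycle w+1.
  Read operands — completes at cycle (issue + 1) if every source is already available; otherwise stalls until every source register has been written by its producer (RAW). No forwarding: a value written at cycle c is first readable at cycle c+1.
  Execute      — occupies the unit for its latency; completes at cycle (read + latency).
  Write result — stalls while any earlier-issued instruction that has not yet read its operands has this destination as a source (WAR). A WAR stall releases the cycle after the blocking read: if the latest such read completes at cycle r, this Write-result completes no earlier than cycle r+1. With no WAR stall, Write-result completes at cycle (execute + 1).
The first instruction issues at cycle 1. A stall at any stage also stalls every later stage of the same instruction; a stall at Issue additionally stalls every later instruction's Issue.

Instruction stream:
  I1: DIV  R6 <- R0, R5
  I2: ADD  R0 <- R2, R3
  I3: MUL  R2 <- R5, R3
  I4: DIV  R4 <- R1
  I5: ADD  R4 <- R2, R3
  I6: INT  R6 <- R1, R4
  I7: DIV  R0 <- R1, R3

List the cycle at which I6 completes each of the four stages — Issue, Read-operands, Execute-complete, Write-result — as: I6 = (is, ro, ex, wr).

c1: issue I1 (DIV)
c2: I1 read-ops; issue I2 (ADD)
c3: I2 read-ops; issue I3 (MUL)
c4: I3 read-ops
c5: I2 finished on ADD
c6: I2→R0
c8: I3 finished on MUL
c9: I3→R2
c10: I1 finished on DIV
c11: I1→R6
c12: issue I4 (DIV)
c13: I4 read-ops
c21: I4 finished on DIV
c22: I4→R4
c23: issue I5 (ADD)
c24: I5 read-ops; issue I6 (INT)
c25: issue I7 (DIV)
c26: I5 finished on ADD; I7 read-ops
c27: I5→R4
c28: I6 read-ops
c29: I6 finished on INT
c30: I6→R6
c34: I7 finished on DIV
c35: I7→R0

I6 = (24, 28, 29, 30)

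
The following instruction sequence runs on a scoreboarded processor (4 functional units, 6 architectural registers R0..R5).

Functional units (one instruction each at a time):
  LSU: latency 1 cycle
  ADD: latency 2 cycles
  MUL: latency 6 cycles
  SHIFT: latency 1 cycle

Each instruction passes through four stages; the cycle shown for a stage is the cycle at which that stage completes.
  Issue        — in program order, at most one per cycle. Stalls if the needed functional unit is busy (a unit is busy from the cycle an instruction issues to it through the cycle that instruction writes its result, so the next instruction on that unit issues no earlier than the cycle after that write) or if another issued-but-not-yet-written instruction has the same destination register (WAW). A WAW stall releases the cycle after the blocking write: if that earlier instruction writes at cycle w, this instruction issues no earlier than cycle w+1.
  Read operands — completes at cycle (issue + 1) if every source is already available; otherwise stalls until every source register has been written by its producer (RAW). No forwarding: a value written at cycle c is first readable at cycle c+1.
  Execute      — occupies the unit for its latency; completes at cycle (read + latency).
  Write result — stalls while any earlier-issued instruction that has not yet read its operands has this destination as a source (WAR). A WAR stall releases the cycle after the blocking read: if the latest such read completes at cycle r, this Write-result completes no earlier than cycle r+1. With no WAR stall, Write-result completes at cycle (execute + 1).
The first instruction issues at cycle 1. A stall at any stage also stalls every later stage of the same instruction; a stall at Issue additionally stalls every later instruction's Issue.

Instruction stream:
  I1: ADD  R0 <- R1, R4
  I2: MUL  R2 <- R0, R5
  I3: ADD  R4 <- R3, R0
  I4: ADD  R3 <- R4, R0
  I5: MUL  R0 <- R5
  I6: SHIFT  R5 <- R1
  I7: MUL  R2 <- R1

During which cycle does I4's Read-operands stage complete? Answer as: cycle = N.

cycle 1: I1 issues→ADD
cycle 2: I1 reads; I2 issues→MUL
cycle 4: I1 exec-done
cycle 5: I1 writes R0
cycle 6: I2 reads; I3 issues→ADD
cycle 7: I3 reads
cycle 9: I3 exec-done
cycle 10: I3 writes R4
cycle 11: I4 issues→ADD
cycle 12: I2 exec-done; I4 reads
cycle 13: I2 writes R2
cycle 14: I4 exec-done; I5 issues→MUL
cycle 15: I4 writes R3; I5 reads; I6 issues→SHIFT
cycle 16: I6 reads
cycle 17: I6 exec-done
cycle 18: I6 writes R5
cycle 21: I5 exec-done
cycle 22: I5 writes R0
cycle 23: I7 issues→MUL
cycle 24: I7 reads
cycle 30: I7 exec-done
cycle 31: I7 writes R2

cycle = 12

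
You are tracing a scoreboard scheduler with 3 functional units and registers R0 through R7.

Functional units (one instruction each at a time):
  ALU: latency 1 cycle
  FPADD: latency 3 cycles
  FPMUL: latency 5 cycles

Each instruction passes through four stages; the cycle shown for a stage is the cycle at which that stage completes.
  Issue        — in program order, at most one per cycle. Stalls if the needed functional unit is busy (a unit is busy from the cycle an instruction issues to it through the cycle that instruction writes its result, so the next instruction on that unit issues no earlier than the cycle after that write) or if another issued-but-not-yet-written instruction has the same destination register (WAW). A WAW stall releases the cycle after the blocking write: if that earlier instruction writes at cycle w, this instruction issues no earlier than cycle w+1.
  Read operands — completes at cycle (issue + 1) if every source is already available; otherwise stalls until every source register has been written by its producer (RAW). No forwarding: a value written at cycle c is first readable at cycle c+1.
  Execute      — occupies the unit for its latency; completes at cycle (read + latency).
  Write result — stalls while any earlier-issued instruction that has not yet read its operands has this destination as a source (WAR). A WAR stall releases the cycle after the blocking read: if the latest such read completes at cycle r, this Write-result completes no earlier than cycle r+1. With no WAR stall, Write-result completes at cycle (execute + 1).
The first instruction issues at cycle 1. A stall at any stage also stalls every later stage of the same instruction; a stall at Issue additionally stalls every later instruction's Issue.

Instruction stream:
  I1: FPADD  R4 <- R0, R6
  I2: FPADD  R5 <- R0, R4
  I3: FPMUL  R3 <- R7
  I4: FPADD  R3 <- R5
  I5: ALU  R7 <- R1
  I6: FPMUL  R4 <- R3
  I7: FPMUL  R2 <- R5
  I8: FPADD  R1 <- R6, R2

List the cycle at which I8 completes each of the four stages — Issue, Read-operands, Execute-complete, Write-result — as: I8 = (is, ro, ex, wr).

c1: I1 issues→FPADD
c2: I1 reads
c5: I1 exec-done
c6: I1 writes R4
c7: I2 issues→FPADD
c8: I2 reads, I3 issues→FPMUL
c9: I3 reads
c11: I2 exec-done
c12: I2 writes R5
c14: I3 exec-done
c15: I3 writes R3
c16: I4 issues→FPADD
c17: I4 reads, I5 issues→ALU
c18: I5 reads, I6 issues→FPMUL
c19: I5 exec-done
c20: I4 exec-done, I5 writes R7
c21: I4 writes R3
c22: I6 reads
c27: I6 exec-done
c28: I6 writes R4
c29: I7 issues→FPMUL
c30: I7 reads, I8 issues→FPADD
c35: I7 exec-done
c36: I7 writes R2
c37: I8 reads
c40: I8 exec-done
c41: I8 writes R1

I8 = (30, 37, 40, 41)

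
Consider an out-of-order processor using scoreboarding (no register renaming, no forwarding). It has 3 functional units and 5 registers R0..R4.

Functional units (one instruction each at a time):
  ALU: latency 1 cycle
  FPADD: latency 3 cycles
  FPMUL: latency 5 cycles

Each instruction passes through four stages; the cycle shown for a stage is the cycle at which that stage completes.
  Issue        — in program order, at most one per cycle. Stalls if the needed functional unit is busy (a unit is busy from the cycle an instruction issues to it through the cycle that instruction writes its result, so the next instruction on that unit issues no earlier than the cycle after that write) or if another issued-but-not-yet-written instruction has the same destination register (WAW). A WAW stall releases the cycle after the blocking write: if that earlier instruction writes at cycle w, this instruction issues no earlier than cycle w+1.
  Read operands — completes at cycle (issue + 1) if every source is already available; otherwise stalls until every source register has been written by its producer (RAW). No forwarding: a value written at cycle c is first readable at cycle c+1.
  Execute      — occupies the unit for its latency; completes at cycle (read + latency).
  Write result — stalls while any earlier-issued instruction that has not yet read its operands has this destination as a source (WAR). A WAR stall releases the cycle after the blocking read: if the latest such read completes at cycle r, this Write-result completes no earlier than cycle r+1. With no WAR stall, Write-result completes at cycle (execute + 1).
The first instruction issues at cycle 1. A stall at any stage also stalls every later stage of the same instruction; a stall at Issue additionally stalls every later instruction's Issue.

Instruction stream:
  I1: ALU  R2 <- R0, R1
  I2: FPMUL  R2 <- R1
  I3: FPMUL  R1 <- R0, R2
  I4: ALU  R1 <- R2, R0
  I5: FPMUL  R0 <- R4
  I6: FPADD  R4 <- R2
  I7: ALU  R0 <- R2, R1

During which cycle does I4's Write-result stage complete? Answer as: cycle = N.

cycle 1: I1 issues→ALU
cycle 2: I1 reads
cycle 3: I1 exec-done
cycle 4: I1 writes R2
cycle 5: I2 issues→FPMUL
cycle 6: I2 reads
cycle 11: I2 exec-done
cycle 12: I2 writes R2
cycle 13: I3 issues→FPMUL
cycle 14: I3 reads
cycle 19: I3 exec-done
cycle 20: I3 writes R1
cycle 21: I4 issues→ALU
cycle 22: I4 reads · I5 issues→FPMUL
cycle 23: I4 exec-done · I5 reads · I6 issues→FPADD
cycle 24: I4 writes R1 · I6 reads
cycle 27: I6 exec-done
cycle 28: I5 exec-done · I6 writes R4
cycle 29: I5 writes R0
cycle 30: I7 issues→ALU
cycle 31: I7 reads
cycle 32: I7 exec-done
cycle 33: I7 writes R0

cycle = 24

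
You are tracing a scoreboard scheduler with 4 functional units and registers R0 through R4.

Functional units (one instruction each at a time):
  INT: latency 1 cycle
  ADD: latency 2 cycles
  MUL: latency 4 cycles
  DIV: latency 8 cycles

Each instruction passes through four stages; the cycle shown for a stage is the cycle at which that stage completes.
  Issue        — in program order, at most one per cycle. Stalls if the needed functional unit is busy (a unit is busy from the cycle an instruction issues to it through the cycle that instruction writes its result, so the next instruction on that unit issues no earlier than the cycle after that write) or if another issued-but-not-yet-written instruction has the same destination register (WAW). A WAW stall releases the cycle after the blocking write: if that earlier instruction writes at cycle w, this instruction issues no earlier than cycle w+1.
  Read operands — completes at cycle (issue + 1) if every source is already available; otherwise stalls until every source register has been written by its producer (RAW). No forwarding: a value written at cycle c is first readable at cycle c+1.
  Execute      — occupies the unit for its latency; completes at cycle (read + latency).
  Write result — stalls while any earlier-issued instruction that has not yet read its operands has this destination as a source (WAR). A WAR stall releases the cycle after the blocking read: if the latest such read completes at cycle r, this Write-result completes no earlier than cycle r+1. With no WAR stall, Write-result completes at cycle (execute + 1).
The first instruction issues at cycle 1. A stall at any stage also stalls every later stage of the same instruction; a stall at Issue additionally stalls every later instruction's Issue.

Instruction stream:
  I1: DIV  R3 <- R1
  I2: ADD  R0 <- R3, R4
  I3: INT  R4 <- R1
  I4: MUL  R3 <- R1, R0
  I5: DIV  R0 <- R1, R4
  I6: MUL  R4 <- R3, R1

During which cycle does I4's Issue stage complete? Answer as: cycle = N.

cycle = 12

[1] issue I1 (DIV)
[2] I1 read-ops | issue I2 (ADD)
[3] issue I3 (INT)
[4] I3 read-ops
[5] I3 finished on INT
[10] I1 finished on DIV
[11] I1→R3
[12] I2 read-ops | issue I4 (MUL)
[13] I3→R4
[14] I2 finished on ADD
[15] I2→R0
[16] I4 read-ops | issue I5 (DIV)
[17] I5 read-ops
[20] I4 finished on MUL
[21] I4→R3
[22] issue I6 (MUL)
[23] I6 read-ops
[25] I5 finished on DIV
[26] I5→R0
[27] I6 finished on MUL
[28] I6→R4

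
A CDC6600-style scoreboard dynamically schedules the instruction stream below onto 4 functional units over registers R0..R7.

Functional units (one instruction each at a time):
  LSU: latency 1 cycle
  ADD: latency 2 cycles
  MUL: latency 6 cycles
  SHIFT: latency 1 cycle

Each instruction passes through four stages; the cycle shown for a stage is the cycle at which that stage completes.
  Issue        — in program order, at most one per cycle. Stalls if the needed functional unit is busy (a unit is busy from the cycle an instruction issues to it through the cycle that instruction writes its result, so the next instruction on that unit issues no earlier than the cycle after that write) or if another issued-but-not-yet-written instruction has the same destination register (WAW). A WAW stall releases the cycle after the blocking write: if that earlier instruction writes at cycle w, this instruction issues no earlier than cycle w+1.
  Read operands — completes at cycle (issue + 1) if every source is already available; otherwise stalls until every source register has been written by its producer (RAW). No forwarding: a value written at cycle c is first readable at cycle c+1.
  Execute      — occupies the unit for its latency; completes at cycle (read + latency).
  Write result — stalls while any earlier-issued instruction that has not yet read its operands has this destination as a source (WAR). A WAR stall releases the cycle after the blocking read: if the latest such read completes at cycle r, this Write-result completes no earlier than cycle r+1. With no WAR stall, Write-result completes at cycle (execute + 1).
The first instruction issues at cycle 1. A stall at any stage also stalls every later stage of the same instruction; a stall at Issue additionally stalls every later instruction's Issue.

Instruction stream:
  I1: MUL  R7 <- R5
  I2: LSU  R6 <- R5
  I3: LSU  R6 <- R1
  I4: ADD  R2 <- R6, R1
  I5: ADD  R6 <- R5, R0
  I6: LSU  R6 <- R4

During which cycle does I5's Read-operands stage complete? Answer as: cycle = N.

t=1  issue I1 (MUL)
t=2  I1 read-ops · issue I2 (LSU)
t=3  I2 read-ops
t=4  I2 finished on LSU
t=5  I2→R6
t=6  issue I3 (LSU)
t=7  I3 read-ops · issue I4 (ADD)
t=8  I1 finished on MUL · I3 finished on LSU
t=9  I1→R7 · I3→R6
t=10  I4 read-ops
t=12  I4 finished on ADD
t=13  I4→R2
t=14  issue I5 (ADD)
t=15  I5 read-ops
t=17  I5 finished on ADD
t=18  I5→R6
t=19  issue I6 (LSU)
t=20  I6 read-ops
t=21  I6 finished on LSU
t=22  I6→R6

cycle = 15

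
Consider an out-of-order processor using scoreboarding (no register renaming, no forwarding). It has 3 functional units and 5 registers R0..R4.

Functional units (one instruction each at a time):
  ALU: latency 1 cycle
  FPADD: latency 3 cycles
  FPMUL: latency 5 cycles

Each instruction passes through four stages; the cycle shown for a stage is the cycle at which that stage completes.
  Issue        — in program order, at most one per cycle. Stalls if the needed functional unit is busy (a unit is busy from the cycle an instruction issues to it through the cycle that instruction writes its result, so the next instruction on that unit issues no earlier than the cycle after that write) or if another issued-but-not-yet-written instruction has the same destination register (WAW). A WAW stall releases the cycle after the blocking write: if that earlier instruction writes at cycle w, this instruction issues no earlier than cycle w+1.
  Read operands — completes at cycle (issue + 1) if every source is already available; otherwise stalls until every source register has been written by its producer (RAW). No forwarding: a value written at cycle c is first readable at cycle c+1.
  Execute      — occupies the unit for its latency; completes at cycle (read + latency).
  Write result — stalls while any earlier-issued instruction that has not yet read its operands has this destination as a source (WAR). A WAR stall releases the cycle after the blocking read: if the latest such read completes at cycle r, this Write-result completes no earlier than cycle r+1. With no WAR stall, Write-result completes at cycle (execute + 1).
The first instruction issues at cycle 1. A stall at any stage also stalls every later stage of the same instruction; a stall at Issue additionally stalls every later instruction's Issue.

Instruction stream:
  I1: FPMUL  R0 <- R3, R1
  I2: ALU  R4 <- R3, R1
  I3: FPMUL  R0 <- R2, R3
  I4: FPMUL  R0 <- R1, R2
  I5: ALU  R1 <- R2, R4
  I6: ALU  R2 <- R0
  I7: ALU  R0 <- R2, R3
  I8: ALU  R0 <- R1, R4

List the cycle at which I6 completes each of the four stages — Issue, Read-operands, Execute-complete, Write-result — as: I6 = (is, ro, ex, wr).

1) issue 1, read 2, done 7, write 8
2) issue 2, read 3, done 4, write 5
3) issue 9, read 10, done 15, write 16  <struct: FPMUL busy until I1 writes@8>
4) issue 17, read 18, done 23, write 24  <struct: FPMUL busy until I3 writes@16>
5) issue 18, read 19, done 20, write 21
6) issue 22, read 25, done 26, write 27  <struct: ALU busy until I5 writes@21 / RAW R0: wait I4 write@24>
7) issue 28, read 29, done 30, write 31  <struct: ALU busy until I6 writes@27>
8) issue 32, read 33, done 34, write 35  <struct: ALU busy until I7 writes@31>

I6 = (22, 25, 26, 27)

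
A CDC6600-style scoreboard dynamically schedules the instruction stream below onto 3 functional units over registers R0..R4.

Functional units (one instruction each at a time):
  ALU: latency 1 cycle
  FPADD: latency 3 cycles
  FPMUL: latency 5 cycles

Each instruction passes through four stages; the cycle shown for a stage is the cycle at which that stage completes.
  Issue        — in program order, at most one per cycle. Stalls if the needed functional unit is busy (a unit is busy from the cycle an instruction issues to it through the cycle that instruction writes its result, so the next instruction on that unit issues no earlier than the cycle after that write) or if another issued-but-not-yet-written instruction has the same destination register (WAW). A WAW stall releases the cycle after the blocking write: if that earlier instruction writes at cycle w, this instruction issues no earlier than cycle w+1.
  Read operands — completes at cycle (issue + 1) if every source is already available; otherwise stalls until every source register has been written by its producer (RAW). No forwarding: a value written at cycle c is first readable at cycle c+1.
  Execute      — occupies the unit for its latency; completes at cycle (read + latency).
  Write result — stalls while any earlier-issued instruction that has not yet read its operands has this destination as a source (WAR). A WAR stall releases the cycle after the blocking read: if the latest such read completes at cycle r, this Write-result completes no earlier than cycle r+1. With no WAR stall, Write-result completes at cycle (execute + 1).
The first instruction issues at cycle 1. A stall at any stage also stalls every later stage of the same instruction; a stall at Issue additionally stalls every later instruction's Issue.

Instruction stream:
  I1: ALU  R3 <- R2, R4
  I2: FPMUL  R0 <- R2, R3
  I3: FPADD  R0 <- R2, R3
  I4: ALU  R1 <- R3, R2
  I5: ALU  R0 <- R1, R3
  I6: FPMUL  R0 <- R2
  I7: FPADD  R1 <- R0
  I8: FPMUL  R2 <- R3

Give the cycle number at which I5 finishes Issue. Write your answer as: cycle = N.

c1: I1→ALU
c2: I1 RO | I2→FPMUL
c3: I1 EX
c4: I1 WR R3
c5: I2 RO
c10: I2 EX
c11: I2 WR R0
c12: I3→FPADD
c13: I3 RO | I4→ALU
c14: I4 RO
c15: I4 EX
c16: I3 EX | I4 WR R1
c17: I3 WR R0
c18: I5→ALU
c19: I5 RO
c20: I5 EX
c21: I5 WR R0
c22: I6→FPMUL
c23: I6 RO | I7→FPADD
c28: I6 EX
c29: I6 WR R0
c30: I7 RO | I8→FPMUL
c31: I8 RO
c33: I7 EX
c34: I7 WR R1
c36: I8 EX
c37: I8 WR R2

cycle = 18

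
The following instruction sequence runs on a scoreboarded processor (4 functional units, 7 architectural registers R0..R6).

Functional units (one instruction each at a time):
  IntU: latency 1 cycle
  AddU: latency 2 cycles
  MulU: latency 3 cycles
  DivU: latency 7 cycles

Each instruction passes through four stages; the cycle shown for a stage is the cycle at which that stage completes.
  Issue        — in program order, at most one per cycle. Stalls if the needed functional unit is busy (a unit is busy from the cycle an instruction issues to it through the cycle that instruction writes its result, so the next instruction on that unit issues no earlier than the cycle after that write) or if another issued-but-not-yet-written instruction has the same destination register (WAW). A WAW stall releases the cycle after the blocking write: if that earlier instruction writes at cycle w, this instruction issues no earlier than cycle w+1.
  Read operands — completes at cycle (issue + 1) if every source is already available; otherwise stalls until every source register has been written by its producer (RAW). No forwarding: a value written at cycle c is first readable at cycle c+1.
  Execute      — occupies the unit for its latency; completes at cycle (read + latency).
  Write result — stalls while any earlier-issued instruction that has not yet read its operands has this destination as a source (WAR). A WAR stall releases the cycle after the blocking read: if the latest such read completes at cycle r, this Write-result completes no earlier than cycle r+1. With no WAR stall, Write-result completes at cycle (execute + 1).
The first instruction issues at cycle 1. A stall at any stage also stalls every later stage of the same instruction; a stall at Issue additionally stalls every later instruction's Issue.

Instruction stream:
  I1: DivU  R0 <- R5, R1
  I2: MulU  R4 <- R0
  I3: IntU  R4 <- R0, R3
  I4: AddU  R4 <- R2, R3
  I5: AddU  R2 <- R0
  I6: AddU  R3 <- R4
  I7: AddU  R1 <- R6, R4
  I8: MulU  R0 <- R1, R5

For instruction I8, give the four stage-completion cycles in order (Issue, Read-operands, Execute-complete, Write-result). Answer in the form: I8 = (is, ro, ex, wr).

I8 = (36, 40, 43, 44)

I1 -> (1, 2, 9, 10)
I2 -> (2, 11, 14, 15)  // RAW R0: wait I1 write@10
I3 -> (16, 17, 18, 19)  // WAW R4: wait I2 write@15
I4 -> (20, 21, 23, 24)  // WAW R4: wait I3 write@19
I5 -> (25, 26, 28, 29)  // struct: AddU busy until I4 writes@24
I6 -> (30, 31, 33, 34)  // struct: AddU busy until I5 writes@29
I7 -> (35, 36, 38, 39)  // struct: AddU busy until I6 writes@34
I8 -> (36, 40, 43, 44)  // RAW R1: wait I7 write@39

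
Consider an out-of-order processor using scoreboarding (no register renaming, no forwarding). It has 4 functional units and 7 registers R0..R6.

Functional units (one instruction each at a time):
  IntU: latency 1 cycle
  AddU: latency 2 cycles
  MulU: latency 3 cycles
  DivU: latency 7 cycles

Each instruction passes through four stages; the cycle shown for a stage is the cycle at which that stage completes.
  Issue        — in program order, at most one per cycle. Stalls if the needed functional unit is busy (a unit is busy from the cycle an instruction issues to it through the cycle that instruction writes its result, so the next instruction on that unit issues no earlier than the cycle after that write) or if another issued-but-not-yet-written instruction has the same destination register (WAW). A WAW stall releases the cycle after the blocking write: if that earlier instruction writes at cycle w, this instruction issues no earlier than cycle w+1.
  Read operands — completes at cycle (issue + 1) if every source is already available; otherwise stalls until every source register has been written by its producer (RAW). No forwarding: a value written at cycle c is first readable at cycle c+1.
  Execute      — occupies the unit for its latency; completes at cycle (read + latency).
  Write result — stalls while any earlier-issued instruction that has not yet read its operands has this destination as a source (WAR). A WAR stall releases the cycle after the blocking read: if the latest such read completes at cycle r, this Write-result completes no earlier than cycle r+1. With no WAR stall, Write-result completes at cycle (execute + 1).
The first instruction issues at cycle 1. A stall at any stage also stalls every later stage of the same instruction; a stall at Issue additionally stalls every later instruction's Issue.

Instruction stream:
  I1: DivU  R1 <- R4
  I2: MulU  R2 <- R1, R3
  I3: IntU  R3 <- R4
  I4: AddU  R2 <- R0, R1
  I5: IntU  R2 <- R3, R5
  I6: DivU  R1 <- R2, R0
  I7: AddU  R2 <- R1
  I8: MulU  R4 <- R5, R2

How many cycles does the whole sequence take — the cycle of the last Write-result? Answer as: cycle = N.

c1: issue I1 (DivU)
c2: I1 read-ops · issue I2 (MulU)
c3: issue I3 (IntU)
c4: I3 read-ops
c5: I3 finished on IntU
c9: I1 finished on DivU
c10: I1→R1
c11: I2 read-ops
c12: I3→R3
c14: I2 finished on MulU
c15: I2→R2
c16: issue I4 (AddU)
c17: I4 read-ops
c19: I4 finished on AddU
c20: I4→R2
c21: issue I5 (IntU)
c22: I5 read-ops · issue I6 (DivU)
c23: I5 finished on IntU
c24: I5→R2
c25: I6 read-ops · issue I7 (AddU)
c26: issue I8 (MulU)
c32: I6 finished on DivU
c33: I6→R1
c34: I7 read-ops
c36: I7 finished on AddU
c37: I7→R2
c38: I8 read-ops
c41: I8 finished on MulU
c42: I8→R4

cycle = 42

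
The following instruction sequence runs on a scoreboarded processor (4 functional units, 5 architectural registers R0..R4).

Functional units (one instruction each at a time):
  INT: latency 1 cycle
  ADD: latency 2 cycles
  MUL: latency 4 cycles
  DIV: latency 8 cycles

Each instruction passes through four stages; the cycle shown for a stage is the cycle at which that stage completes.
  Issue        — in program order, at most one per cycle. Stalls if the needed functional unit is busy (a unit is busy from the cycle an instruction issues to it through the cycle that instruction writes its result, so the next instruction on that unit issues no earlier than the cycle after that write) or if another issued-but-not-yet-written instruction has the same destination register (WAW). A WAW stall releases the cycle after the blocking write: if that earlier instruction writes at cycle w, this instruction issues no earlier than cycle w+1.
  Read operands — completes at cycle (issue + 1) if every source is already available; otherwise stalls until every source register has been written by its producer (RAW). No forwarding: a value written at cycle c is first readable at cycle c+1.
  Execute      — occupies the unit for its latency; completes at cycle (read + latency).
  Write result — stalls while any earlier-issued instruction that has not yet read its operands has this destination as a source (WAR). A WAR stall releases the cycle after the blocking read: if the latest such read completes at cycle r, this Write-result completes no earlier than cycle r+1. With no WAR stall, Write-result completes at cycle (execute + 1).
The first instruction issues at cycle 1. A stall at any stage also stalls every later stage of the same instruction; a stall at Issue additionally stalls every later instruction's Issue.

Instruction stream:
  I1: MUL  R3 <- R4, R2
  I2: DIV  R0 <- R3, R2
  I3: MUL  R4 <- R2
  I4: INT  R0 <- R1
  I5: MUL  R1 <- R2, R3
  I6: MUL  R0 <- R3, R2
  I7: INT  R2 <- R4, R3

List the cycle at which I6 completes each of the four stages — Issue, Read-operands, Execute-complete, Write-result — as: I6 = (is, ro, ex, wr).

t=1  issue I1 (MUL)
t=2  I1 read-ops | issue I2 (DIV)
t=6  I1 finished on MUL
t=7  I1→R3
t=8  I2 read-ops | issue I3 (MUL)
t=9  I3 read-ops
t=13  I3 finished on MUL
t=14  I3→R4
t=16  I2 finished on DIV
t=17  I2→R0
t=18  issue I4 (INT)
t=19  I4 read-ops | issue I5 (MUL)
t=20  I4 finished on INT | I5 read-ops
t=21  I4→R0
t=24  I5 finished on MUL
t=25  I5→R1
t=26  issue I6 (MUL)
t=27  I6 read-ops | issue I7 (INT)
t=28  I7 read-ops
t=29  I7 finished on INT
t=30  I7→R2
t=31  I6 finished on MUL
t=32  I6→R0

I6 = (26, 27, 31, 32)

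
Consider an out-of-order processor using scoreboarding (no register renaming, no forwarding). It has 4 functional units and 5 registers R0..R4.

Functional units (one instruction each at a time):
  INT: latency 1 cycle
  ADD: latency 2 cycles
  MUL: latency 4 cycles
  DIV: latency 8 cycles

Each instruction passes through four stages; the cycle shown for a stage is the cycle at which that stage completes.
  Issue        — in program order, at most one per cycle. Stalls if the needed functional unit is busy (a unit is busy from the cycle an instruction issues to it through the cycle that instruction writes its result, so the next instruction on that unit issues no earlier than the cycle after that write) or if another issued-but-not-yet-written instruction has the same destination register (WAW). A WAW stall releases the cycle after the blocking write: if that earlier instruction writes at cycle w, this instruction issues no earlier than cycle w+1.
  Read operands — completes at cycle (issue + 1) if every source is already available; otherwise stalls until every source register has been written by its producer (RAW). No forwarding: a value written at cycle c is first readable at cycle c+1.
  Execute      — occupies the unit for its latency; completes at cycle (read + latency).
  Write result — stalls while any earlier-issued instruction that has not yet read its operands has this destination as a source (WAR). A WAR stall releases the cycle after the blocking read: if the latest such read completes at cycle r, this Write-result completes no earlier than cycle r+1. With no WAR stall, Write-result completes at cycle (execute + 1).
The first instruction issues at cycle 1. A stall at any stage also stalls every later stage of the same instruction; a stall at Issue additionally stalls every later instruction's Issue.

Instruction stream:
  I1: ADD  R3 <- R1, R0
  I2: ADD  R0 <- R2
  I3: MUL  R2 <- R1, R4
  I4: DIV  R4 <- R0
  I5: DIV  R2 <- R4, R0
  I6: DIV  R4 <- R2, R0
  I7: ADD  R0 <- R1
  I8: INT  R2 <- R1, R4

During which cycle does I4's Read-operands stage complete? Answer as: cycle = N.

cycle = 11

[1] issue I1 (ADD)
[2] I1 read-ops
[4] I1 finished on ADD
[5] I1→R3
[6] issue I2 (ADD)
[7] I2 read-ops | issue I3 (MUL)
[8] I3 read-ops | issue I4 (DIV)
[9] I2 finished on ADD
[10] I2→R0
[11] I4 read-ops
[12] I3 finished on MUL
[13] I3→R2
[19] I4 finished on DIV
[20] I4→R4
[21] issue I5 (DIV)
[22] I5 read-ops
[30] I5 finished on DIV
[31] I5→R2
[32] issue I6 (DIV)
[33] I6 read-ops | issue I7 (ADD)
[34] I7 read-ops | issue I8 (INT)
[36] I7 finished on ADD
[37] I7→R0
[41] I6 finished on DIV
[42] I6→R4
[43] I8 read-ops
[44] I8 finished on INT
[45] I8→R2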